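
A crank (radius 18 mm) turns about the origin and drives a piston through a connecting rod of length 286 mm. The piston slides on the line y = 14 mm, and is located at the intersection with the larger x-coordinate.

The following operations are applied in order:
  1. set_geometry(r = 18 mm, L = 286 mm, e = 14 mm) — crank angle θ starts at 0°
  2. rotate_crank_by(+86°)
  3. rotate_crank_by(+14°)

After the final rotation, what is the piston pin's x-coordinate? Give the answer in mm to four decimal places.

282.8501

set_geometry: r = 18 mm, L = 286 mm, e = 14 mm; θ ← 0°
rotate_crank_by(+86°): θ ← 0° +86° = 86°
rotate_crank_by(+14°): θ ← 86° +14° = 100°
crank pin P = (r cos θ, r sin θ) = (-3.125667, 17.726540)
h = r sin θ − e = 17.726540 − 14 = 3.726540
x = r cos θ + √(L² − h²) = -3.125667 + √(81796.0 − 13.8871) = -3.125667 + 285.975721 = 282.850054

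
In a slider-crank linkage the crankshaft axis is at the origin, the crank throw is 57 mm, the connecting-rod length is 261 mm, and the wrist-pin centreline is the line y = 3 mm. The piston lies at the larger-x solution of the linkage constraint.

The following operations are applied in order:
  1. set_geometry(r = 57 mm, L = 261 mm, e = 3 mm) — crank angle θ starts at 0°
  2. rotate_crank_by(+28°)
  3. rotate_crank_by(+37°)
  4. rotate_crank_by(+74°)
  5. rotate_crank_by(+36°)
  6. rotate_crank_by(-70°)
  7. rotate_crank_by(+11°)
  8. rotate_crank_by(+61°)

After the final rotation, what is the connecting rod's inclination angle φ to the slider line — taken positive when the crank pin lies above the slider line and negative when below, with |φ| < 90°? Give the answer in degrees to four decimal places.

-0.0037

set_geometry: r = 57 mm, L = 261 mm, e = 3 mm; θ ← 0°
rotate_crank_by(+28°): θ ← 0° +28° = 28°
rotate_crank_by(+37°): θ ← 28° +37° = 65°
rotate_crank_by(+74°): θ ← 65° +74° = 139°
rotate_crank_by(+36°): θ ← 139° +36° = 175°
rotate_crank_by(-70°): θ ← 175° -70° = 105°
rotate_crank_by(+11°): θ ← 105° +11° = 116°
rotate_crank_by(+61°): θ ← 116° +61° = 177°
crank pin P = (r cos θ, r sin θ) = (-56.921883, 2.983150)
h = r sin θ − e = 2.983150 − 3 = -0.016850
sin φ = h / L = -0.016850 / 261 = -0.00006456
φ = arcsin(-0.00006456) = -0.003699°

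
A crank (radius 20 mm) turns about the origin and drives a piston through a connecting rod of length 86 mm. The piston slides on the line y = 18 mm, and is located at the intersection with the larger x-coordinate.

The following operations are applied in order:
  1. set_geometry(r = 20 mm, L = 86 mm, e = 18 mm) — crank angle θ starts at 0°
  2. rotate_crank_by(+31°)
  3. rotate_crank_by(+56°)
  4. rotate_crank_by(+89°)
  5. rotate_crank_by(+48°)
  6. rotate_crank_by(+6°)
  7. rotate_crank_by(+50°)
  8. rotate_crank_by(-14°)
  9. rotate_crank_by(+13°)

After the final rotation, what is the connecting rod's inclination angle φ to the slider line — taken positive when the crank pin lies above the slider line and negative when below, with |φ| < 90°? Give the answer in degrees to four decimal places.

-26.0399

set_geometry: r = 20 mm, L = 86 mm, e = 18 mm; θ ← 0°
rotate_crank_by(+31°): θ ← 0° +31° = 31°
rotate_crank_by(+56°): θ ← 31° +56° = 87°
rotate_crank_by(+89°): θ ← 87° +89° = 176°
rotate_crank_by(+48°): θ ← 176° +48° = 224°
rotate_crank_by(+6°): θ ← 224° +6° = 230°
rotate_crank_by(+50°): θ ← 230° +50° = 280°
rotate_crank_by(-14°): θ ← 280° -14° = 266°
rotate_crank_by(+13°): θ ← 266° +13° = 279°
crank pin P = (r cos θ, r sin θ) = (3.128689, -19.753767)
h = r sin θ − e = -19.753767 − 18 = -37.753767
sin φ = h / L = -37.753767 / 86 = -0.43899729
φ = arcsin(-0.43899729) = -26.039922°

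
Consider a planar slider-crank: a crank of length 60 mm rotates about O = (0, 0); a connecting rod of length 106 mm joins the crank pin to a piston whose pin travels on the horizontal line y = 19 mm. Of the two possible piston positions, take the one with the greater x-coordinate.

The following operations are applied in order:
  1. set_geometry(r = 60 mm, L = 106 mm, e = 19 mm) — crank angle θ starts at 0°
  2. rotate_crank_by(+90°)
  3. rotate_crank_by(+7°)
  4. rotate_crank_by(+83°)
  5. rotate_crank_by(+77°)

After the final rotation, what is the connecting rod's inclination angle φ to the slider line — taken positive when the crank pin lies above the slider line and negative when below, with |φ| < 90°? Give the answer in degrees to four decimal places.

set_geometry: r = 60 mm, L = 106 mm, e = 19 mm; θ ← 0°
rotate_crank_by(+90°): θ ← 0° +90° = 90°
rotate_crank_by(+7°): θ ← 90° +7° = 97°
rotate_crank_by(+83°): θ ← 97° +83° = 180°
rotate_crank_by(+77°): θ ← 180° +77° = 257°
crank pin P = (r cos θ, r sin θ) = (-13.497063, -58.462204)
h = r sin θ − e = -58.462204 − 19 = -77.462204
sin φ = h / L = -77.462204 / 106 = -0.73077551
φ = arcsin(-0.73077551) = -46.951447°

-46.9514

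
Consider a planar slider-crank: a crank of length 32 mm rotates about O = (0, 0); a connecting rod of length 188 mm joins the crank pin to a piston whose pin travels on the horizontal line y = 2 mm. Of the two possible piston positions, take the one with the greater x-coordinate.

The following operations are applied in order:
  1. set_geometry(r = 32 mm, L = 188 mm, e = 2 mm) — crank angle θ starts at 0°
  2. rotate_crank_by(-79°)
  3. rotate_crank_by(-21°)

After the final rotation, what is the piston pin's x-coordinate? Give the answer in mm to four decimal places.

179.4320

set_geometry: r = 32 mm, L = 188 mm, e = 2 mm; θ ← 0°
rotate_crank_by(-79°): θ ← 0° -79° = -79°
rotate_crank_by(-21°): θ ← -79° -21° = -100°
crank pin P = (r cos θ, r sin θ) = (-5.556742, -31.513848)
h = r sin θ − e = -31.513848 − 2 = -33.513848
x = r cos θ + √(L² − h²) = -5.556742 + √(35344.0 − 1123.1780) = -5.556742 + 184.988708 = 179.431966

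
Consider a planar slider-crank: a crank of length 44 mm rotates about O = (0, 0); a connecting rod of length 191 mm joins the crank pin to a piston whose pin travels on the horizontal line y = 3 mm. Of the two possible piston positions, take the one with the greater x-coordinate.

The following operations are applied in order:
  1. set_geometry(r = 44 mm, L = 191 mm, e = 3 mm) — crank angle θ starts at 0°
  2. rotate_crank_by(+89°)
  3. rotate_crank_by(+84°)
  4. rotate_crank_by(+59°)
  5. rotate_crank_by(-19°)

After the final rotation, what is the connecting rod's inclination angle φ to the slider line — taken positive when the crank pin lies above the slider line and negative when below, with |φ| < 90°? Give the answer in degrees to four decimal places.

-8.1158

set_geometry: r = 44 mm, L = 191 mm, e = 3 mm; θ ← 0°
rotate_crank_by(+89°): θ ← 0° +89° = 89°
rotate_crank_by(+84°): θ ← 89° +84° = 173°
rotate_crank_by(+59°): θ ← 173° +59° = 232°
rotate_crank_by(-19°): θ ← 232° -19° = 213°
crank pin P = (r cos θ, r sin θ) = (-36.901505, -23.964118)
h = r sin θ − e = -23.964118 − 3 = -26.964118
sin φ = h / L = -26.964118 / 191 = -0.14117339
φ = arcsin(-0.14117339) = -8.115751°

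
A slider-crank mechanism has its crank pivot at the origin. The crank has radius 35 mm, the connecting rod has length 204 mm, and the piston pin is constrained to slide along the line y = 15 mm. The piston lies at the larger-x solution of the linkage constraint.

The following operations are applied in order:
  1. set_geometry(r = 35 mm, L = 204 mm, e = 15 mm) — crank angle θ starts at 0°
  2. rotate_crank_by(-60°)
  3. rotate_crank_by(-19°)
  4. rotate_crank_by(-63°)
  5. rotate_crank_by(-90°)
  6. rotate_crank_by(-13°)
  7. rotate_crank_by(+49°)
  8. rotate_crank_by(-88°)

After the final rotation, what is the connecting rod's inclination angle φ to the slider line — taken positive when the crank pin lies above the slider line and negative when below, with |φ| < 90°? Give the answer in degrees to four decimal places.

set_geometry: r = 35 mm, L = 204 mm, e = 15 mm; θ ← 0°
rotate_crank_by(-60°): θ ← 0° -60° = -60°
rotate_crank_by(-19°): θ ← -60° -19° = -79°
rotate_crank_by(-63°): θ ← -79° -63° = -142°
rotate_crank_by(-90°): θ ← -142° -90° = -232°
rotate_crank_by(-13°): θ ← -232° -13° = -245°
rotate_crank_by(+49°): θ ← -245° +49° = -196°
rotate_crank_by(-88°): θ ← -196° -88° = -284°
crank pin P = (r cos θ, r sin θ) = (8.467266, 33.960350)
h = r sin θ − e = 33.960350 − 15 = 18.960350
sin φ = h / L = 18.960350 / 204 = 0.09294289
φ = arcsin(0.09294289) = 5.332932°

5.3329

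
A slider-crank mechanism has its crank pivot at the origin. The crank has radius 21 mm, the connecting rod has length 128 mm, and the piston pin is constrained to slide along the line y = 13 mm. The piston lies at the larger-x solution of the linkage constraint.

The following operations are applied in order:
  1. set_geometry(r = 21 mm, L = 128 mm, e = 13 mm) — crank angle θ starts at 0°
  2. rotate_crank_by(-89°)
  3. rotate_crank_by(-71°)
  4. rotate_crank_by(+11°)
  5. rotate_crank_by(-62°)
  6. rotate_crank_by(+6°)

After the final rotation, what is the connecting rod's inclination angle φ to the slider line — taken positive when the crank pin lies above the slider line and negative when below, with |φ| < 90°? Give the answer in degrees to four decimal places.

set_geometry: r = 21 mm, L = 128 mm, e = 13 mm; θ ← 0°
rotate_crank_by(-89°): θ ← 0° -89° = -89°
rotate_crank_by(-71°): θ ← -89° -71° = -160°
rotate_crank_by(+11°): θ ← -160° +11° = -149°
rotate_crank_by(-62°): θ ← -149° -62° = -211°
rotate_crank_by(+6°): θ ← -211° +6° = -205°
crank pin P = (r cos θ, r sin θ) = (-19.032464, 8.874983)
h = r sin θ − e = 8.874983 − 13 = -4.125017
sin φ = h / L = -4.125017 / 128 = -0.03222669
φ = arcsin(-0.03222669) = -1.846773°

-1.8468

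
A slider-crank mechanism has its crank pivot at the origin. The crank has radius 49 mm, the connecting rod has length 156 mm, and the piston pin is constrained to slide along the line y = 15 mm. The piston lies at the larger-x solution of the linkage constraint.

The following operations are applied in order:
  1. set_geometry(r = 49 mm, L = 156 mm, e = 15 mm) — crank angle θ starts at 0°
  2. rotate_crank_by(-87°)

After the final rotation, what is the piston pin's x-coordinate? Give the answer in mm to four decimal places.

144.8620

set_geometry: r = 49 mm, L = 156 mm, e = 15 mm; θ ← 0°
rotate_crank_by(-87°): θ ← 0° -87° = -87°
crank pin P = (r cos θ, r sin θ) = (2.564462, -48.932847)
h = r sin θ − e = -48.932847 − 15 = -63.932847
x = r cos θ + √(L² − h²) = 2.564462 + √(24336.0 − 4087.4090) = 2.564462 + 142.297544 = 144.862006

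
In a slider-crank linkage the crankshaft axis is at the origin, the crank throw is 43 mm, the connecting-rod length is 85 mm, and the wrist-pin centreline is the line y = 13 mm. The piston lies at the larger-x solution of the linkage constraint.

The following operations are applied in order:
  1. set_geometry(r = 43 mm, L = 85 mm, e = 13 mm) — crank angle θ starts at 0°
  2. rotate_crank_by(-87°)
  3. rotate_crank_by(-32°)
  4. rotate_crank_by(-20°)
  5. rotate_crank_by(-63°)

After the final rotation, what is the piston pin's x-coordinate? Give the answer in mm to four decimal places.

set_geometry: r = 43 mm, L = 85 mm, e = 13 mm; θ ← 0°
rotate_crank_by(-87°): θ ← 0° -87° = -87°
rotate_crank_by(-32°): θ ← -87° -32° = -119°
rotate_crank_by(-20°): θ ← -119° -20° = -139°
rotate_crank_by(-63°): θ ← -139° -63° = -202°
crank pin P = (r cos θ, r sin θ) = (-39.868906, 16.108084)
h = r sin θ − e = 16.108084 − 13 = 3.108084
x = r cos θ + √(L² − h²) = -39.868906 + √(7225.0 − 9.6602) = -39.868906 + 84.943156 = 45.074251

45.0743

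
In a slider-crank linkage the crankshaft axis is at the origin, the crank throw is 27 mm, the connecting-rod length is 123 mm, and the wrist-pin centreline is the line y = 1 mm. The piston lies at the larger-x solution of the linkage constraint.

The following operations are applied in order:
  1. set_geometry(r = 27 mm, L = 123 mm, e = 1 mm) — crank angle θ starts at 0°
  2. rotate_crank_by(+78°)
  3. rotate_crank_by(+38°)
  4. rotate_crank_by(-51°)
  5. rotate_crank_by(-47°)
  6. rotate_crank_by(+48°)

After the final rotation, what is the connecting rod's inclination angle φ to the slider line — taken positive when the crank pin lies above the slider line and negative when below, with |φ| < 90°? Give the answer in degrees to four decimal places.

set_geometry: r = 27 mm, L = 123 mm, e = 1 mm; θ ← 0°
rotate_crank_by(+78°): θ ← 0° +78° = 78°
rotate_crank_by(+38°): θ ← 78° +38° = 116°
rotate_crank_by(-51°): θ ← 116° -51° = 65°
rotate_crank_by(-47°): θ ← 65° -47° = 18°
rotate_crank_by(+48°): θ ← 18° +48° = 66°
crank pin P = (r cos θ, r sin θ) = (10.981889, 24.665727)
h = r sin θ − e = 24.665727 − 1 = 23.665727
sin φ = h / L = 23.665727 / 123 = 0.19240429
φ = arcsin(0.19240429) = 11.093129°

11.0931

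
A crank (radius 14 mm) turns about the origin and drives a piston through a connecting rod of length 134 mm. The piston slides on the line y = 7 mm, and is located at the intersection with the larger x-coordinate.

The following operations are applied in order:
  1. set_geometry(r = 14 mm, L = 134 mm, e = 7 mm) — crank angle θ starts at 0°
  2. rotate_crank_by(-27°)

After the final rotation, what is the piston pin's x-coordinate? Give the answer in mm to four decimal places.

set_geometry: r = 14 mm, L = 134 mm, e = 7 mm; θ ← 0°
rotate_crank_by(-27°): θ ← 0° -27° = -27°
crank pin P = (r cos θ, r sin θ) = (12.474091, -6.355867)
h = r sin θ − e = -6.355867 − 7 = -13.355867
x = r cos θ + √(L² − h²) = 12.474091 + √(17956.0 − 178.3792) = 12.474091 + 133.332745 = 145.806836

145.8068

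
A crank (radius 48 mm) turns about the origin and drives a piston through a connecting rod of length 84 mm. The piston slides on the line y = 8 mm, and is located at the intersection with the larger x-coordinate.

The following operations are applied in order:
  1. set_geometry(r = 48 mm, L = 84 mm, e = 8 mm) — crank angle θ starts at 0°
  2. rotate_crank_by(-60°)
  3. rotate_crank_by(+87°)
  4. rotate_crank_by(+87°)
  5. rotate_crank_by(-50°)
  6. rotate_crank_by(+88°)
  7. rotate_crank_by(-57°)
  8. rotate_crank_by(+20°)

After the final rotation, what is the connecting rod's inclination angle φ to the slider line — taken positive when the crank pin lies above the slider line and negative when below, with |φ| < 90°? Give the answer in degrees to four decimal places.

set_geometry: r = 48 mm, L = 84 mm, e = 8 mm; θ ← 0°
rotate_crank_by(-60°): θ ← 0° -60° = -60°
rotate_crank_by(+87°): θ ← -60° +87° = 27°
rotate_crank_by(+87°): θ ← 27° +87° = 114°
rotate_crank_by(-50°): θ ← 114° -50° = 64°
rotate_crank_by(+88°): θ ← 64° +88° = 152°
rotate_crank_by(-57°): θ ← 152° -57° = 95°
rotate_crank_by(+20°): θ ← 95° +20° = 115°
crank pin P = (r cos θ, r sin θ) = (-20.285677, 43.502774)
h = r sin θ − e = 43.502774 − 8 = 35.502774
sin φ = h / L = 35.502774 / 84 = 0.42265207
φ = arcsin(0.42265207) = 25.002137°

25.0021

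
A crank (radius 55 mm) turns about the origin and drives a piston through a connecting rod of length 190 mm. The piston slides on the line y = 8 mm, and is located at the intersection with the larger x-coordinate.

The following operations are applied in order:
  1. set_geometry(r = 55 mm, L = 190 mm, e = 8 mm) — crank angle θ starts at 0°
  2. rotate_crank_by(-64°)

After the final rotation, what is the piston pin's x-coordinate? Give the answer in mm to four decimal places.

set_geometry: r = 55 mm, L = 190 mm, e = 8 mm; θ ← 0°
rotate_crank_by(-64°): θ ← 0° -64° = -64°
crank pin P = (r cos θ, r sin θ) = (24.110413, -49.433673)
h = r sin θ − e = -49.433673 − 8 = -57.433673
x = r cos θ + √(L² − h²) = 24.110413 + √(36100.0 − 3298.6267) = 24.110413 + 181.111494 = 205.221907

205.2219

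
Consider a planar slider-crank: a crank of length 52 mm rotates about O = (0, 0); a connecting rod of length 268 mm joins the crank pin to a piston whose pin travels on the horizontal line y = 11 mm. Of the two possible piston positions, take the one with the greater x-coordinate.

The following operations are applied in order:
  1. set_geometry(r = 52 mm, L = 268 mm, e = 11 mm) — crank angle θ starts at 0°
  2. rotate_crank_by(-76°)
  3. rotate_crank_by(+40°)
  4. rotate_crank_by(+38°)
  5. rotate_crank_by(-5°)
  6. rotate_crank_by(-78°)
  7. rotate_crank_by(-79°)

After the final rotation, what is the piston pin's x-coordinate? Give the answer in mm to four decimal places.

217.5856

set_geometry: r = 52 mm, L = 268 mm, e = 11 mm; θ ← 0°
rotate_crank_by(-76°): θ ← 0° -76° = -76°
rotate_crank_by(+40°): θ ← -76° +40° = -36°
rotate_crank_by(+38°): θ ← -36° +38° = 2°
rotate_crank_by(-5°): θ ← 2° -5° = -3°
rotate_crank_by(-78°): θ ← -3° -78° = -81°
rotate_crank_by(-79°): θ ← -81° -79° = -160°
crank pin P = (r cos θ, r sin θ) = (-48.864016, -17.785047)
h = r sin θ − e = -17.785047 − 11 = -28.785047
x = r cos θ + √(L² − h²) = -48.864016 + √(71824.0 − 828.5790) = -48.864016 + 266.449659 = 217.585643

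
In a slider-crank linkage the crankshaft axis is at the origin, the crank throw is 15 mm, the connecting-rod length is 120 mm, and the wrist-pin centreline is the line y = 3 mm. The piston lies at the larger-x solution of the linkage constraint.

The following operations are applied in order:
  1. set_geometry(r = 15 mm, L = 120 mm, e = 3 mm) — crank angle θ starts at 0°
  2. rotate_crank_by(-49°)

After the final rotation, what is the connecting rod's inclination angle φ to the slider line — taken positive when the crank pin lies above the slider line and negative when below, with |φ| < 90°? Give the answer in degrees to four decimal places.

-6.8539

set_geometry: r = 15 mm, L = 120 mm, e = 3 mm; θ ← 0°
rotate_crank_by(-49°): θ ← 0° -49° = -49°
crank pin P = (r cos θ, r sin θ) = (9.840885, -11.320644)
h = r sin θ − e = -11.320644 − 3 = -14.320644
sin φ = h / L = -14.320644 / 120 = -0.11933870
φ = arcsin(-0.11933870) = -6.853938°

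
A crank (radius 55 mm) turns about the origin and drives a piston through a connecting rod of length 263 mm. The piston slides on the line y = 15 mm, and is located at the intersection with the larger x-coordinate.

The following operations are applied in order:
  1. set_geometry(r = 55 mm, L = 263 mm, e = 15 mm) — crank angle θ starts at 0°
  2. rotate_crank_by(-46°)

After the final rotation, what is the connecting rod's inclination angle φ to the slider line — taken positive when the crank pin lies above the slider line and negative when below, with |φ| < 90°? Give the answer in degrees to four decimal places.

-11.9739

set_geometry: r = 55 mm, L = 263 mm, e = 15 mm; θ ← 0°
rotate_crank_by(-46°): θ ← 0° -46° = -46°
crank pin P = (r cos θ, r sin θ) = (38.206210, -39.563689)
h = r sin θ − e = -39.563689 − 15 = -54.563689
sin φ = h / L = -54.563689 / 263 = -0.20746650
φ = arcsin(-0.20746650) = -11.973924°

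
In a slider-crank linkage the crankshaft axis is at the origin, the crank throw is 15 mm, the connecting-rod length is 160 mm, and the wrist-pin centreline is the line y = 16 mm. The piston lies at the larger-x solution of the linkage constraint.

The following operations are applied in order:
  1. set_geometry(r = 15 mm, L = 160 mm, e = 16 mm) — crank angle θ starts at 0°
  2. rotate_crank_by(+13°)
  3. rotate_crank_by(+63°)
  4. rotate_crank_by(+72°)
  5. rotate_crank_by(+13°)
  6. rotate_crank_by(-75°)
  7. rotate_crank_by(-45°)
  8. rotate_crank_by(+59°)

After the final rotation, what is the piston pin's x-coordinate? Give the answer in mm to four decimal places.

157.3906

set_geometry: r = 15 mm, L = 160 mm, e = 16 mm; θ ← 0°
rotate_crank_by(+13°): θ ← 0° +13° = 13°
rotate_crank_by(+63°): θ ← 13° +63° = 76°
rotate_crank_by(+72°): θ ← 76° +72° = 148°
rotate_crank_by(+13°): θ ← 148° +13° = 161°
rotate_crank_by(-75°): θ ← 161° -75° = 86°
rotate_crank_by(-45°): θ ← 86° -45° = 41°
rotate_crank_by(+59°): θ ← 41° +59° = 100°
crank pin P = (r cos θ, r sin θ) = (-2.604723, 14.772116)
h = r sin θ − e = 14.772116 − 16 = -1.227884
x = r cos θ + √(L² − h²) = -2.604723 + √(25600.0 − 1.5077) = -2.604723 + 159.995288 = 157.390566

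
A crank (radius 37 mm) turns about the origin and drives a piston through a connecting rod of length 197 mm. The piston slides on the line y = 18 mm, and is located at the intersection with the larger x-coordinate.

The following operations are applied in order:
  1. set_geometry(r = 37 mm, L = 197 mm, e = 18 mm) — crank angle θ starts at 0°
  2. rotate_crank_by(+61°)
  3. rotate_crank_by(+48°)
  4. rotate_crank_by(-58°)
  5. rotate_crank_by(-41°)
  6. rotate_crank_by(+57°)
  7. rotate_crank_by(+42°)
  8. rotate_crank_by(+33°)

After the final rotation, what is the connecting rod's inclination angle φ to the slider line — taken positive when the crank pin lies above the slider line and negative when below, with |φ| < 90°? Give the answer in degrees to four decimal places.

set_geometry: r = 37 mm, L = 197 mm, e = 18 mm; θ ← 0°
rotate_crank_by(+61°): θ ← 0° +61° = 61°
rotate_crank_by(+48°): θ ← 61° +48° = 109°
rotate_crank_by(-58°): θ ← 109° -58° = 51°
rotate_crank_by(-41°): θ ← 51° -41° = 10°
rotate_crank_by(+57°): θ ← 10° +57° = 67°
rotate_crank_by(+42°): θ ← 67° +42° = 109°
rotate_crank_by(+33°): θ ← 109° +33° = 142°
crank pin P = (r cos θ, r sin θ) = (-29.156398, 22.779475)
h = r sin θ − e = 22.779475 − 18 = 4.779475
sin φ = h / L = 4.779475 / 197 = 0.02426129
φ = arcsin(0.02426129) = 1.390206°

1.3902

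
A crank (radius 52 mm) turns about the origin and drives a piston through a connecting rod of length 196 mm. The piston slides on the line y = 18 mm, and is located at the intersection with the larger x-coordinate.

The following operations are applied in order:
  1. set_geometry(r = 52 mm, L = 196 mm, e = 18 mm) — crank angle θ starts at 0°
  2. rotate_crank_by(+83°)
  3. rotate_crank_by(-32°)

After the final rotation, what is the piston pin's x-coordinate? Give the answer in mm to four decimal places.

227.4391

set_geometry: r = 52 mm, L = 196 mm, e = 18 mm; θ ← 0°
rotate_crank_by(+83°): θ ← 0° +83° = 83°
rotate_crank_by(-32°): θ ← 83° -32° = 51°
crank pin P = (r cos θ, r sin θ) = (32.724660, 40.411590)
h = r sin θ − e = 40.411590 − 18 = 22.411590
x = r cos θ + √(L² − h²) = 32.724660 + √(38416.0 − 502.2794) = 32.724660 + 194.714459 = 227.439120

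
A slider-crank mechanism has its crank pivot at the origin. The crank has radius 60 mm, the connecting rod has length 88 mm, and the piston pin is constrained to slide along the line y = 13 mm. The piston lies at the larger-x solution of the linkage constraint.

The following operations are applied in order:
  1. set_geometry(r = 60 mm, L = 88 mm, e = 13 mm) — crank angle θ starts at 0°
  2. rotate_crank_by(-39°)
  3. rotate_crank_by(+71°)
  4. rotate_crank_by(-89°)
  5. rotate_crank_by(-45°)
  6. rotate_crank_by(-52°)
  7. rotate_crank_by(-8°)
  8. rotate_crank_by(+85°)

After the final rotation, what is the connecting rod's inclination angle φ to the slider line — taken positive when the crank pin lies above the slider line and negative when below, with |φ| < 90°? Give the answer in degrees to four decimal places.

-54.2987

set_geometry: r = 60 mm, L = 88 mm, e = 13 mm; θ ← 0°
rotate_crank_by(-39°): θ ← 0° -39° = -39°
rotate_crank_by(+71°): θ ← -39° +71° = 32°
rotate_crank_by(-89°): θ ← 32° -89° = -57°
rotate_crank_by(-45°): θ ← -57° -45° = -102°
rotate_crank_by(-52°): θ ← -102° -52° = -154°
rotate_crank_by(-8°): θ ← -154° -8° = -162°
rotate_crank_by(+85°): θ ← -162° +85° = -77°
crank pin P = (r cos θ, r sin θ) = (13.497063, -58.462204)
h = r sin θ − e = -58.462204 − 13 = -71.462204
sin φ = h / L = -71.462204 / 88 = -0.81207050
φ = arcsin(-0.81207050) = -54.298721°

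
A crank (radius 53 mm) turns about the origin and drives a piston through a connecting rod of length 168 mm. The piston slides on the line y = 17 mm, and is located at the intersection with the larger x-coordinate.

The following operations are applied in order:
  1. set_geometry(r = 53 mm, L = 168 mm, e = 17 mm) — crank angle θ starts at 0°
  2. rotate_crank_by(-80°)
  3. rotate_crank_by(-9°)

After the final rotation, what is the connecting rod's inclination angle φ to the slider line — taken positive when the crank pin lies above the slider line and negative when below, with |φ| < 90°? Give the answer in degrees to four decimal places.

-24.6213

set_geometry: r = 53 mm, L = 168 mm, e = 17 mm; θ ← 0°
rotate_crank_by(-80°): θ ← 0° -80° = -80°
rotate_crank_by(-9°): θ ← -80° -9° = -89°
crank pin P = (r cos θ, r sin θ) = (0.924978, -52.991928)
h = r sin θ − e = -52.991928 − 17 = -69.991928
sin φ = h / L = -69.991928 / 168 = -0.41661862
φ = arcsin(-0.41661862) = -24.621290°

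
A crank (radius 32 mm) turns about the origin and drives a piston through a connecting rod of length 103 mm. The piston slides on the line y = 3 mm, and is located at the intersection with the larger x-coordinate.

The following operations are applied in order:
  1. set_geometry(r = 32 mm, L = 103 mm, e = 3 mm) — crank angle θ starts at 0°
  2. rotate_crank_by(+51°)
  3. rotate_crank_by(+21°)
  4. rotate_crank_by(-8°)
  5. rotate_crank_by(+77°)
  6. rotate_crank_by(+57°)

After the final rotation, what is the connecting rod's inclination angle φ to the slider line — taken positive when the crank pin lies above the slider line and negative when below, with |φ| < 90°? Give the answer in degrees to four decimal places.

set_geometry: r = 32 mm, L = 103 mm, e = 3 mm; θ ← 0°
rotate_crank_by(+51°): θ ← 0° +51° = 51°
rotate_crank_by(+21°): θ ← 51° +21° = 72°
rotate_crank_by(-8°): θ ← 72° -8° = 64°
rotate_crank_by(+77°): θ ← 64° +77° = 141°
rotate_crank_by(+57°): θ ← 141° +57° = 198°
crank pin P = (r cos θ, r sin θ) = (-30.433809, -9.888544)
h = r sin θ − e = -9.888544 − 3 = -12.888544
sin φ = h / L = -12.888544 / 103 = -0.12513149
φ = arcsin(-0.12513149) = -7.188349°

-7.1883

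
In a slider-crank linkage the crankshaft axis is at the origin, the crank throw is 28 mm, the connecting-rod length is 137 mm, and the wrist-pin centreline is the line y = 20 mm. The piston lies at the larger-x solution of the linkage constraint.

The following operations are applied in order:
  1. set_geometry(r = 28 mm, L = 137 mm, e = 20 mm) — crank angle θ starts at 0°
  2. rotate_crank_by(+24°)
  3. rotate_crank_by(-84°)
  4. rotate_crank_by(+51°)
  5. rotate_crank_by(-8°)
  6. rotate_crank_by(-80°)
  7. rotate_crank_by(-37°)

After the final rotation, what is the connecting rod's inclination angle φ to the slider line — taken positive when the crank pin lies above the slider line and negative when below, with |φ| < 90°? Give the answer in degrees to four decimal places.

-17.0379

set_geometry: r = 28 mm, L = 137 mm, e = 20 mm; θ ← 0°
rotate_crank_by(+24°): θ ← 0° +24° = 24°
rotate_crank_by(-84°): θ ← 24° -84° = -60°
rotate_crank_by(+51°): θ ← -60° +51° = -9°
rotate_crank_by(-8°): θ ← -9° -8° = -17°
rotate_crank_by(-80°): θ ← -17° -80° = -97°
rotate_crank_by(-37°): θ ← -97° -37° = -134°
crank pin P = (r cos θ, r sin θ) = (-19.450434, -20.141514)
h = r sin θ − e = -20.141514 − 20 = -40.141514
sin φ = h / L = -40.141514 / 137 = -0.29300375
φ = arcsin(-0.29300375) = -17.037872°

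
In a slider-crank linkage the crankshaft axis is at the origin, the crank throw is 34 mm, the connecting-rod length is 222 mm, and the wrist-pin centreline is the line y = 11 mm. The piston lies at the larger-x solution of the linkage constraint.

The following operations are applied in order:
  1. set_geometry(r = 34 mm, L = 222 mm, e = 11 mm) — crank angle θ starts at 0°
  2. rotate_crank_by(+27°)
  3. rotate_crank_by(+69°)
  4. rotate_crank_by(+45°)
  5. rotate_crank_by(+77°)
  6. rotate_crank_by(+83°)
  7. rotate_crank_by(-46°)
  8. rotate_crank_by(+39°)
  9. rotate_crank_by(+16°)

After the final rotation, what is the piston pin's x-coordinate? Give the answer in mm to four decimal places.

240.7420

set_geometry: r = 34 mm, L = 222 mm, e = 11 mm; θ ← 0°
rotate_crank_by(+27°): θ ← 0° +27° = 27°
rotate_crank_by(+69°): θ ← 27° +69° = 96°
rotate_crank_by(+45°): θ ← 96° +45° = 141°
rotate_crank_by(+77°): θ ← 141° +77° = 218°
rotate_crank_by(+83°): θ ← 218° +83° = 301°
rotate_crank_by(-46°): θ ← 301° -46° = 255°
rotate_crank_by(+39°): θ ← 255° +39° = 294°
rotate_crank_by(+16°): θ ← 294° +16° = 310°
crank pin P = (r cos θ, r sin θ) = (21.854779, -26.045511)
h = r sin θ − e = -26.045511 − 11 = -37.045511
x = r cos θ + √(L² − h²) = 21.854779 + √(49284.0 − 1372.3699) = 21.854779 + 218.887254 = 240.742033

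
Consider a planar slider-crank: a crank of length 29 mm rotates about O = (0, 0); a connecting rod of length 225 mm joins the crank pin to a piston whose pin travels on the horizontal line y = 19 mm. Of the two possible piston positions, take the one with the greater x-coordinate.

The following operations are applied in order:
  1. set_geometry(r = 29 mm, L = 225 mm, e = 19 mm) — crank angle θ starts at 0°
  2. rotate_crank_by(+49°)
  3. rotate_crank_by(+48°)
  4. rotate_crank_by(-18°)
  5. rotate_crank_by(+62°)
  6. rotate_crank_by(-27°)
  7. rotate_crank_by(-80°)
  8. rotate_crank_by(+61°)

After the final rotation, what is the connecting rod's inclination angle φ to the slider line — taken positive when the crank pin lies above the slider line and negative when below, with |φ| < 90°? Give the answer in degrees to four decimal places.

set_geometry: r = 29 mm, L = 225 mm, e = 19 mm; θ ← 0°
rotate_crank_by(+49°): θ ← 0° +49° = 49°
rotate_crank_by(+48°): θ ← 49° +48° = 97°
rotate_crank_by(-18°): θ ← 97° -18° = 79°
rotate_crank_by(+62°): θ ← 79° +62° = 141°
rotate_crank_by(-27°): θ ← 141° -27° = 114°
rotate_crank_by(-80°): θ ← 114° -80° = 34°
rotate_crank_by(+61°): θ ← 34° +61° = 95°
crank pin P = (r cos θ, r sin θ) = (-2.527517, 28.889646)
h = r sin θ − e = 28.889646 − 19 = 9.889646
sin φ = h / L = 9.889646 / 225 = 0.04395398
φ = arcsin(0.04395398) = 2.519189°

2.5192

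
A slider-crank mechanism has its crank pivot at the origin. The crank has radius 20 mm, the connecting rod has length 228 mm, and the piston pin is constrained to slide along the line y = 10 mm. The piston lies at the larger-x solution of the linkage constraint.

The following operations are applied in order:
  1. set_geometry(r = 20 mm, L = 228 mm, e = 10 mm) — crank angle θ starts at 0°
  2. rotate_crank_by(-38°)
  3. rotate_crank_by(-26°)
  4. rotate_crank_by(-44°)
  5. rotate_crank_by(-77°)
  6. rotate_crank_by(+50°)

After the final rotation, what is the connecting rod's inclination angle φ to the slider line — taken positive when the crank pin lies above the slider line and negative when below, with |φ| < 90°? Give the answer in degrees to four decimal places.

set_geometry: r = 20 mm, L = 228 mm, e = 10 mm; θ ← 0°
rotate_crank_by(-38°): θ ← 0° -38° = -38°
rotate_crank_by(-26°): θ ← -38° -26° = -64°
rotate_crank_by(-44°): θ ← -64° -44° = -108°
rotate_crank_by(-77°): θ ← -108° -77° = -185°
rotate_crank_by(+50°): θ ← -185° +50° = -135°
crank pin P = (r cos θ, r sin θ) = (-14.142136, -14.142136)
h = r sin θ − e = -14.142136 − 10 = -24.142136
sin φ = h / L = -24.142136 / 228 = -0.10588656
φ = arcsin(-0.10588656) = -6.078247°

-6.0782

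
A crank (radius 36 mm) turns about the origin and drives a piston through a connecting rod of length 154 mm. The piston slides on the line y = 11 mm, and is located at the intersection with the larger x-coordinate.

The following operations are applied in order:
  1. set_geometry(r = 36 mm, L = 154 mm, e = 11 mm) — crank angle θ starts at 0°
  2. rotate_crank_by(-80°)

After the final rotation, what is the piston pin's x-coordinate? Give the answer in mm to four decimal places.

153.0781

set_geometry: r = 36 mm, L = 154 mm, e = 11 mm; θ ← 0°
rotate_crank_by(-80°): θ ← 0° -80° = -80°
crank pin P = (r cos θ, r sin θ) = (6.251334, -35.453079)
h = r sin θ − e = -35.453079 − 11 = -46.453079
x = r cos θ + √(L² − h²) = 6.251334 + √(23716.0 − 2157.8886) = 6.251334 + 146.826808 = 153.078142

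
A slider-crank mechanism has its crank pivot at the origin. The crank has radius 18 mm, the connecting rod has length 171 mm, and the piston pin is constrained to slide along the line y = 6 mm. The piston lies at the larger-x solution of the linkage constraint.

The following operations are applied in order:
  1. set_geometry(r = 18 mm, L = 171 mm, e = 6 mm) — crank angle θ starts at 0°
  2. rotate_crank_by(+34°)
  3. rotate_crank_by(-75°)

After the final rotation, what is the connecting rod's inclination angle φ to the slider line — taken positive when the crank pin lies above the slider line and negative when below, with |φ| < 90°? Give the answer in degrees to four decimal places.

-5.9780

set_geometry: r = 18 mm, L = 171 mm, e = 6 mm; θ ← 0°
rotate_crank_by(+34°): θ ← 0° +34° = 34°
rotate_crank_by(-75°): θ ← 34° -75° = -41°
crank pin P = (r cos θ, r sin θ) = (13.584772, -11.809063)
h = r sin θ − e = -11.809063 − 6 = -17.809063
sin φ = h / L = -17.809063 / 171 = -0.10414656
φ = arcsin(-0.10414656) = -5.977999°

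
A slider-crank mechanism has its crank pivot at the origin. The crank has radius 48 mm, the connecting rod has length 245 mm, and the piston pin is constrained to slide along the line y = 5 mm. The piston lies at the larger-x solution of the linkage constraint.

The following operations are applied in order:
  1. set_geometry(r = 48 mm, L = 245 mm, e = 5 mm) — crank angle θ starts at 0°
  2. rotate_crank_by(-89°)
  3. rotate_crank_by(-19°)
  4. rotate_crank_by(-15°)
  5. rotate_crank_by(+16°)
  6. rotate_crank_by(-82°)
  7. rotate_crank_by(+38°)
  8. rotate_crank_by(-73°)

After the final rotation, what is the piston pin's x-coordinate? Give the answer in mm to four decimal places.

set_geometry: r = 48 mm, L = 245 mm, e = 5 mm; θ ← 0°
rotate_crank_by(-89°): θ ← 0° -89° = -89°
rotate_crank_by(-19°): θ ← -89° -19° = -108°
rotate_crank_by(-15°): θ ← -108° -15° = -123°
rotate_crank_by(+16°): θ ← -123° +16° = -107°
rotate_crank_by(-82°): θ ← -107° -82° = -189°
rotate_crank_by(+38°): θ ← -189° +38° = -151°
rotate_crank_by(-73°): θ ← -151° -73° = -224°
crank pin P = (r cos θ, r sin θ) = (-34.528310, 33.343602)
h = r sin θ − e = 33.343602 − 5 = 28.343602
x = r cos θ + √(L² − h²) = -34.528310 + √(60025.0 − 803.3598) = -34.528310 + 243.354968 = 208.826657

208.8267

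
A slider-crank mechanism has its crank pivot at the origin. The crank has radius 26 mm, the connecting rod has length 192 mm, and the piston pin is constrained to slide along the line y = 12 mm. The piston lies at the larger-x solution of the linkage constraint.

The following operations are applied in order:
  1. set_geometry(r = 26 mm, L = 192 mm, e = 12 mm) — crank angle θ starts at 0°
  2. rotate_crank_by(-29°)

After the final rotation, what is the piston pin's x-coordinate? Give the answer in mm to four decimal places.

213.1570

set_geometry: r = 26 mm, L = 192 mm, e = 12 mm; θ ← 0°
rotate_crank_by(-29°): θ ← 0° -29° = -29°
crank pin P = (r cos θ, r sin θ) = (22.740112, -12.605050)
h = r sin θ − e = -12.605050 − 12 = -24.605050
x = r cos θ + √(L² − h²) = 22.740112 + √(36864.0 − 605.4085) = 22.740112 + 190.416889 = 213.157001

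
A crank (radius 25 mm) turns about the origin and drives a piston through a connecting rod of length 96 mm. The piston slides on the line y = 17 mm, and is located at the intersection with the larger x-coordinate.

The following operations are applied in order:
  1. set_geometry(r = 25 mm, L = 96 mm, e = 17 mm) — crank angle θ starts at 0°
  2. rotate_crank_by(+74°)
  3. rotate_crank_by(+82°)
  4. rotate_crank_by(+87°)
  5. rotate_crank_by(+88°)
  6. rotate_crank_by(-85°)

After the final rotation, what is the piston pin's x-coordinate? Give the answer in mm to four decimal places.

set_geometry: r = 25 mm, L = 96 mm, e = 17 mm; θ ← 0°
rotate_crank_by(+74°): θ ← 0° +74° = 74°
rotate_crank_by(+82°): θ ← 74° +82° = 156°
rotate_crank_by(+87°): θ ← 156° +87° = 243°
rotate_crank_by(+88°): θ ← 243° +88° = 331°
rotate_crank_by(-85°): θ ← 331° -85° = 246°
crank pin P = (r cos θ, r sin θ) = (-10.168416, -22.838636)
h = r sin θ − e = -22.838636 − 17 = -39.838636
x = r cos θ + √(L² − h²) = -10.168416 + √(9216.0 − 1587.1170) = -10.168416 + 87.343477 = 77.175061

77.1751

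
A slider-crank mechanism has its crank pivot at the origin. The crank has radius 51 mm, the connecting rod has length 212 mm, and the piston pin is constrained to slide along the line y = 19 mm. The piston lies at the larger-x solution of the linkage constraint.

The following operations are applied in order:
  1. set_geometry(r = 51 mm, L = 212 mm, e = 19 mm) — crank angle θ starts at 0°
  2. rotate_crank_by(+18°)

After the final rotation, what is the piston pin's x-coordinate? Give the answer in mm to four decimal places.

set_geometry: r = 51 mm, L = 212 mm, e = 19 mm; θ ← 0°
rotate_crank_by(+18°): θ ← 0° +18° = 18°
crank pin P = (r cos θ, r sin θ) = (48.503882, 15.759867)
h = r sin θ − e = 15.759867 − 19 = -3.240133
x = r cos θ + √(L² − h²) = 48.503882 + √(44944.0 − 10.4985) = 48.503882 + 211.975238 = 260.479120

260.4791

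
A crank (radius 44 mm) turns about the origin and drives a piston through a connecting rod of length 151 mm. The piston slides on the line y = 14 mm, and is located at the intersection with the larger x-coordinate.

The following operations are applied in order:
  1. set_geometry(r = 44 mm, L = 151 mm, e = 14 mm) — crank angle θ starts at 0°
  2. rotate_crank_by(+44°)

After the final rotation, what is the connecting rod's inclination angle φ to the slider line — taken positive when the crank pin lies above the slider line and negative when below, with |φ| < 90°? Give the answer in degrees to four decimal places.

6.2981

set_geometry: r = 44 mm, L = 151 mm, e = 14 mm; θ ← 0°
rotate_crank_by(+44°): θ ← 0° +44° = 44°
crank pin P = (r cos θ, r sin θ) = (31.650951, 30.564968)
h = r sin θ − e = 30.564968 − 14 = 16.564968
sin φ = h / L = 16.564968 / 151 = 0.10970178
φ = arcsin(0.10970178) = 6.298125°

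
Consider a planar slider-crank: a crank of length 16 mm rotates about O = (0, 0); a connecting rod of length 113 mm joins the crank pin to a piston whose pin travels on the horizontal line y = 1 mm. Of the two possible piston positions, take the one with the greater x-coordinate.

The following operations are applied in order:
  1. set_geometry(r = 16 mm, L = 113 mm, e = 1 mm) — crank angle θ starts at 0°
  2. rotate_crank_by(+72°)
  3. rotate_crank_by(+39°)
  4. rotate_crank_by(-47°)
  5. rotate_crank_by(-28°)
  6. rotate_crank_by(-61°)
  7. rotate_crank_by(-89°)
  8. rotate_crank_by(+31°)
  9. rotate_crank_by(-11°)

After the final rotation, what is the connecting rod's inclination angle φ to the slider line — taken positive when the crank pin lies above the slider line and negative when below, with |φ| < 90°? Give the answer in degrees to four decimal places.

set_geometry: r = 16 mm, L = 113 mm, e = 1 mm; θ ← 0°
rotate_crank_by(+72°): θ ← 0° +72° = 72°
rotate_crank_by(+39°): θ ← 72° +39° = 111°
rotate_crank_by(-47°): θ ← 111° -47° = 64°
rotate_crank_by(-28°): θ ← 64° -28° = 36°
rotate_crank_by(-61°): θ ← 36° -61° = -25°
rotate_crank_by(-89°): θ ← -25° -89° = -114°
rotate_crank_by(+31°): θ ← -114° +31° = -83°
rotate_crank_by(-11°): θ ← -83° -11° = -94°
crank pin P = (r cos θ, r sin θ) = (-1.116104, -15.961025)
h = r sin θ − e = -15.961025 − 1 = -16.961025
sin φ = h / L = -16.961025 / 113 = -0.15009756
φ = arcsin(-0.15009756) = -8.632581°

-8.6326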